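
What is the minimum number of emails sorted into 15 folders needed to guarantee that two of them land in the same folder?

There are 15 folders acting as pigeonholes.
With 15 emails we could place one in each, avoiding any repeat.
One more forces some class to hold 2, so 15 + 1 = 16.

16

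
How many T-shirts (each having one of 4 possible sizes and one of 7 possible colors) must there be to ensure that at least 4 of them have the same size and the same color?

85

There are 4 × 7 = 28 (size, color) combinations acting as pigeonholes.
With 28 × 3 = 84 T-shirts we could place exactly 3 in each, with no (size, color) pair reaching 4.
One more forces some (size, color) pair to hold 4, so 84 + 1 = 85.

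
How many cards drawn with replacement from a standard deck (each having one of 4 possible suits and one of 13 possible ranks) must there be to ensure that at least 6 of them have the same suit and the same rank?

There are 4 × 13 = 52 (suit, rank) combinations acting as pigeonholes.
With 52 × 5 = 260 cards drawn with replacement from a standard deck we could place exactly 5 in each, with no (suit, rank) pair reaching 6.
One more forces some (suit, rank) pair to hold 6, so 260 + 1 = 261.

261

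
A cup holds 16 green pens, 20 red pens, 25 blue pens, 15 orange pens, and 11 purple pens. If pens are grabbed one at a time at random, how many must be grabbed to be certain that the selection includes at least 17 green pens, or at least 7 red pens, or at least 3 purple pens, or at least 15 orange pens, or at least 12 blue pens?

The worst case stops just short of every target: 16 green, 6 red, 11 blue, 14 orange, 2 purple — 16 + 6 + 11 + 14 + 2 = 49 pens.
One more pen must push some ink color to its target, so 49 + 1 = 50.

50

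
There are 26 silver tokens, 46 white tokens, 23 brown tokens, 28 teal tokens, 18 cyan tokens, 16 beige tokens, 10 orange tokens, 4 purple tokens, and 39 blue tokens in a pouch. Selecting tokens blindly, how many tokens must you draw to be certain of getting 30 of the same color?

184

Treat the 9 colors as pigeonholes.
In the worst case we take at most 29 of each color, but all 26 silver, all 23 brown, all 28 teal, all 18 cyan, all 16 beige, all 10 orange, and all 4 purple (fewer than 29), giving 26 + 29 + 23 + 28 + 18 + 16 + 10 + 4 + 29 = 183.
One more token then forces some color to 30, so 183 + 1 = 184.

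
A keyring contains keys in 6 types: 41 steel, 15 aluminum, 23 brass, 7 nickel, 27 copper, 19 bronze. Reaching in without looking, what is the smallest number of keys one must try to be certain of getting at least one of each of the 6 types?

126

The hardest type to obtain is nickel: we could draw every other key first — 132 − 7 = 125 keys — without a single nickel one.
The next draw must be nickel, so 125 + 1 = 126.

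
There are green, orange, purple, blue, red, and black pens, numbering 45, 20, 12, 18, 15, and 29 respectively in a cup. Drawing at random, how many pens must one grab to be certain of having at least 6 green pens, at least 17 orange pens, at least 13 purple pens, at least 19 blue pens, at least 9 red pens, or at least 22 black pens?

81

Each of the 6 ink colors has its own threshold; avoid all of them simultaneously.
The worst case stops just short of every target: 5 green, 16 orange, 12 purple, 18 blue, 8 red, 21 black — 5 + 16 + 12 + 18 + 8 + 21 = 80 pens.
One more pen must push some ink color to its target, so 80 + 1 = 81.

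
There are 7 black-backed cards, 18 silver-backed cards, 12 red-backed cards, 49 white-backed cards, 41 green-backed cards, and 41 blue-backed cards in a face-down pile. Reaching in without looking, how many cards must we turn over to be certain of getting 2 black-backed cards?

The worst case draws every non-black-backed card first: 18 + 12 + 49 + 41 + 41 = 161.
The next 2 draws are then forced to be black-backed, giving 161 + 2 = 163.

163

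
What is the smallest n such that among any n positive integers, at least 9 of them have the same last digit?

There are 10 possible last digits acting as pigeonholes.
With 10 × 8 = 80 positive integers we could place exactly 8 in each, with no class reaching 9.
One more forces some class to hold 9, so 80 + 1 = 81.

81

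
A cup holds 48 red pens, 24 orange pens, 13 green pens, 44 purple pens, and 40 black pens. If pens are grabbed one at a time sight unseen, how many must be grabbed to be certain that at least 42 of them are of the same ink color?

Treat the 5 ink colors as pigeonholes.
In the worst case we take at most 41 of each ink color, but all 24 orange, all 13 green, and all 40 black (fewer than 41), giving 41 + 24 + 13 + 41 + 40 = 159.
One more pen then forces some ink color to 42, so 159 + 1 = 160.

160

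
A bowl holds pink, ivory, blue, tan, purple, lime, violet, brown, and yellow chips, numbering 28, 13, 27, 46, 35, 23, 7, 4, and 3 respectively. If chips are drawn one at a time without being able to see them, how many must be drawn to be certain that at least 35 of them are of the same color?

Treat the 9 colors as pigeonholes.
In the worst case we take at most 34 of each color, but all 28 pink, all 13 ivory, all 27 blue, all 23 lime, all 7 violet, all 4 brown, and all 3 yellow (fewer than 34), giving 28 + 13 + 27 + 34 + 34 + 23 + 7 + 4 + 3 = 173.
One more chip then forces some color to 35, so 173 + 1 = 174.

174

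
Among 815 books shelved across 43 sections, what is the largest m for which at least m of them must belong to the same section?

If each of the 43 sections held at most 18, the total would be at most 43 × 18 = 774 < 815, a contradiction.
So at least one holds ⌈815/43⌉ = 19.

19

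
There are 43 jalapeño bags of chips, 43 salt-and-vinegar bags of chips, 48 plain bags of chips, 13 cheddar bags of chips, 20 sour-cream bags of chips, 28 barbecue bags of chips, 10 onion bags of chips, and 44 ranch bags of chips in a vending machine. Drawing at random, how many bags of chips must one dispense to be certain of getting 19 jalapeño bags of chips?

225

To avoid jalapeño bags of chips as long as possible, exhaust the other 7 flavors first.
The worst case draws every non-jalapeño bag of chips first: 43 + 48 + 13 + 20 + 28 + 10 + 44 = 206.
The next 19 draws are then forced to be jalapeño, giving 206 + 19 = 225.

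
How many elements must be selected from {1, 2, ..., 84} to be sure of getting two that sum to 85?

43

Partition {1, …, 84} into 42 pairs: {1,84}, {2,83}, …, {42,43}.
Choosing 42 integers — say the integers 1 through 42 — takes one from each pair and avoids the property.
Choosing 43 forces two into the same pair by pigeonhole, and those sum to 85. So 43.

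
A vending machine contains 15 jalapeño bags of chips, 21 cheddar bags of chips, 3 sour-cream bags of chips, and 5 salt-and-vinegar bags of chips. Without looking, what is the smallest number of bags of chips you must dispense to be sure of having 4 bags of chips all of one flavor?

13

Treat the 4 flavors as pigeonholes.
The worst case takes 3 bags of chips of each flavor without reaching 4 of any: 4 × 3 = 12.
The next bag of chips must bring some flavor to 4, so 12 + 1 = 13.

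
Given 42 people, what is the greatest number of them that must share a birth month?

If each of the 12 months of the year held at most 3, the total would be at most 12 × 3 = 36 < 42, a contradiction.
So at least one holds ⌈42/12⌉ = 4.

4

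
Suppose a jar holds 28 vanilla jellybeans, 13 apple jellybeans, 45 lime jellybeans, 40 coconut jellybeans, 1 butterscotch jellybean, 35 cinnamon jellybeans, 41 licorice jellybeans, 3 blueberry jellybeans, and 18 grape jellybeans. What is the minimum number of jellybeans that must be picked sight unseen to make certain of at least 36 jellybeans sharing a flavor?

204

Treat the 9 flavors as pigeonholes.
In the worst case we take at most 35 of each flavor, but all 28 vanilla, all 13 apple, all 1 butterscotch, all 3 blueberry, and all 18 grape (fewer than 35), giving 28 + 13 + 35 + 35 + 1 + 35 + 35 + 3 + 18 = 203.
One more jellybean then forces some flavor to 36, so 203 + 1 = 204.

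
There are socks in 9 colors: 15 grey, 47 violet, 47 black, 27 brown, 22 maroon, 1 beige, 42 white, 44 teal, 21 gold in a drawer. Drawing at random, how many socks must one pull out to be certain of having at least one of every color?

266

The hardest color to obtain is beige: we could draw every other sock first — 266 − 1 = 265 socks — without a single beige one.
The next draw must be beige, so 265 + 1 = 266.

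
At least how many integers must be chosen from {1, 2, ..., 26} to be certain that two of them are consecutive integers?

14

Partition {1, …, 26} into 13 pairs: {1,2}, {3,4}, …, {25,26}.
Choosing 13 integers — say the 13 even numbers 2, 4, …, 26 — takes one from each pair and avoids the property.
Choosing 14 forces two into the same pair by pigeonhole, and those are consecutive. So 14.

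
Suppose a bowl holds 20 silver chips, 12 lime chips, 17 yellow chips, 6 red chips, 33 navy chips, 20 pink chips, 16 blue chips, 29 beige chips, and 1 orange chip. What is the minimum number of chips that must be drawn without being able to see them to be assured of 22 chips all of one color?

135

In the worst case we take at most 21 of each color, but all 20 silver, all 12 lime, all 17 yellow, all 6 red, all 20 pink, all 16 blue, and all 1 orange (fewer than 21), giving 20 + 12 + 17 + 6 + 21 + 20 + 16 + 21 + 1 = 134.
One more chip then forces some color to 22, so 134 + 1 = 135.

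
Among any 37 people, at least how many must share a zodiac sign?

The 37 people fall into 12 zodiac signs.
If each of the 12 zodiac signs held at most 3, the total would be at most 12 × 3 = 36 < 37, a contradiction.
So at least one holds ⌈37/12⌉ = 4.

4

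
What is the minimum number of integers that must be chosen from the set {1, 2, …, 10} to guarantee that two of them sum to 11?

6

Partition {1, …, 10} into 5 pairs: {1,10}, {2,9}, …, {5,6}.
Choosing 5 integers — say the integers 1 through 5 — takes one from each pair and avoids the property.
Choosing 6 forces two into the same pair by pigeonhole, and those sum to 11. So 6.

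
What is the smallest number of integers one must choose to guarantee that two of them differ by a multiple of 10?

Two integers differ by a multiple of 10 exactly when they share a remainder mod 10.
There are 10 residue classes mod 10, so 10 integers can all lie in distinct classes.
One more integer must repeat a residue, giving a difference divisible by 10. So n = 10 + 1 = 11.

11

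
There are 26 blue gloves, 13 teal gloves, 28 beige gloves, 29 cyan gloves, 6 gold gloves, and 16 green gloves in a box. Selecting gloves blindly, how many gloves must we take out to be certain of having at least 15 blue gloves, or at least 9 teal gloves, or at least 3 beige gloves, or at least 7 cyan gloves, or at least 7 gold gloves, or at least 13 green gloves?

The worst case stops just short of every target: 14 blue, 8 teal, 2 beige, 6 cyan, 6 gold, 12 green — 14 + 8 + 2 + 6 + 6 + 12 = 48 gloves.
One more glove must push some color to its target, so 48 + 1 = 49.

49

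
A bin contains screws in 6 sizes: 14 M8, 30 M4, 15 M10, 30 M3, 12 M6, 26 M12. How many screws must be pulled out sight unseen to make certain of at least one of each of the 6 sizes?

The hardest size to obtain is M6: we could draw every other screw first — 127 − 12 = 115 screws — without a single M6 one.
The next draw must be M6, so 115 + 1 = 116.

116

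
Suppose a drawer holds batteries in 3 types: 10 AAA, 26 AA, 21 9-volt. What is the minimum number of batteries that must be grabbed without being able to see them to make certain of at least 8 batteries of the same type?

22

The worst case takes 7 batteries of each type without reaching 8 of any: 3 × 7 = 21.
The next battery must bring some type to 8, so 21 + 1 = 22.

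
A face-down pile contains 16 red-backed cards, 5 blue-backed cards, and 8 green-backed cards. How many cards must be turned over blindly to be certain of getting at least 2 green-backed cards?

23

The worst case draws every non-green-backed card first: 16 + 5 = 21.
The next 2 draws are then forced to be green-backed, giving 21 + 2 = 23.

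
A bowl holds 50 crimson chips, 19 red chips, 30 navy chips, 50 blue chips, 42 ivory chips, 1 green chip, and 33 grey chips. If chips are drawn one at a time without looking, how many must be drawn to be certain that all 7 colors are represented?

The hardest color to obtain is green: we could draw every other chip first — 225 − 1 = 224 chips — without a single green one.
The next draw must be green, so 224 + 1 = 225.

225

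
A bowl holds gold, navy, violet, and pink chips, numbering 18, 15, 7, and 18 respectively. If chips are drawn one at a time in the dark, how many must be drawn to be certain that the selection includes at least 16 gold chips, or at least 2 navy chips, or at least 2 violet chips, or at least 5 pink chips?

The worst case stops just short of every target: 15 gold, 1 navy, 1 violet, 4 pink — 15 + 1 + 1 + 4 = 21 chips.
One more chip must push some color to its target, so 21 + 1 = 22.

22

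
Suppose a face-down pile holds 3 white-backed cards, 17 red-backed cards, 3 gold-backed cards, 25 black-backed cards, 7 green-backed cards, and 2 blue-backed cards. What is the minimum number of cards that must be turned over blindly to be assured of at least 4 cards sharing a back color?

18

In the worst case we take at most 3 of each back color, but all 2 blue-backed (fewer than 3), giving 3 + 3 + 3 + 3 + 3 + 2 = 17.
One more card then forces some back color to 4, so 17 + 1 = 18.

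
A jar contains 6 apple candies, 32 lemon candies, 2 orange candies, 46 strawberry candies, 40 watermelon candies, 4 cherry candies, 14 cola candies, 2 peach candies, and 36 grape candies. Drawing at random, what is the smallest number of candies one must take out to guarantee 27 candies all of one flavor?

133

Treat the 9 flavors as pigeonholes.
In the worst case we take at most 26 of each flavor, but all 6 apple, all 2 orange, all 4 cherry, all 14 cola, and all 2 peach (fewer than 26), giving 6 + 26 + 2 + 26 + 26 + 4 + 14 + 2 + 26 = 132.
One more candy then forces some flavor to 27, so 132 + 1 = 133.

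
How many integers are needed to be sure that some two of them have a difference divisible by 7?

8

Use the pigeonhole principle on residue classes: two integers differ by a multiple of 7 exactly when they share a remainder mod 7.
There are 7 residue classes mod 7, so 7 integers can all lie in distinct classes.
One more integer must repeat a residue, giving a difference divisible by 7. So n = 7 + 1 = 8.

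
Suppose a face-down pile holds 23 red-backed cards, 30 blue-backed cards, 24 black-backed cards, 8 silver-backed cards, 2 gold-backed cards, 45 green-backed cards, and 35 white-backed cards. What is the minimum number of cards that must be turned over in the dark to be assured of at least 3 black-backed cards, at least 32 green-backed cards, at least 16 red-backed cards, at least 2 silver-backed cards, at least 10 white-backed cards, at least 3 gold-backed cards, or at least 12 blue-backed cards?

The worst case stops just short of every target: 15 red-backed, 11 blue-backed, 2 black-backed, 1 silver-backed, 2 gold-backed, 31 green-backed, 9 white-backed — 15 + 11 + 2 + 1 + 2 + 31 + 9 = 71 cards.
One more card must push some back color to its target, so 71 + 1 = 72.

72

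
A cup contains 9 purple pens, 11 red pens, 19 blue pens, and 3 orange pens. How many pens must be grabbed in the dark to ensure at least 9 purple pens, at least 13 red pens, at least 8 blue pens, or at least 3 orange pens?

The worst case stops just short of every target: 8 purple, all 11 red, 7 blue, 2 orange — 8 + 11 + 7 + 2 = 28 pens.
One more pen must push some ink color to its target, so 28 + 1 = 29.

29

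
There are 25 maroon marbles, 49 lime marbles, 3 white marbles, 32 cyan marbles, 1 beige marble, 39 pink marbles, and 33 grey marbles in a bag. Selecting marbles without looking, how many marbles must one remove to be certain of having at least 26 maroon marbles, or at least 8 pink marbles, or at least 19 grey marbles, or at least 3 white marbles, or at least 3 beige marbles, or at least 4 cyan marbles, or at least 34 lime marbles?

90

The worst case stops just short of every target: 25 maroon, 33 lime, 2 white, 3 cyan, all 1 beige, 7 pink, 18 grey — 25 + 33 + 2 + 3 + 1 + 7 + 18 = 89 marbles.
One more marble must push some color to its target, so 89 + 1 = 90.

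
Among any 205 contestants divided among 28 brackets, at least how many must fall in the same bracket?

The 205 contestants fall into 28 brackets.
If each of the 28 brackets held at most 7, the total would be at most 28 × 7 = 196 < 205, a contradiction.
So at least one holds ⌈205/28⌉ = 8.

8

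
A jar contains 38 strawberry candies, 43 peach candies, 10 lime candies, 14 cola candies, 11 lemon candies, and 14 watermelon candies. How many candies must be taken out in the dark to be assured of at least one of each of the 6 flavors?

121

The hardest flavor to obtain is lime: we could draw every other candy first — 130 − 10 = 120 candies — without a single lime one.
The next draw must be lime, so 120 + 1 = 121.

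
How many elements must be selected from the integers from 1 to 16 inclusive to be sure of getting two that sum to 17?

9

Partition {1, …, 16} into 8 pairs: {1,16}, {2,15}, …, {8,9}.
Choosing 8 integers — say the integers 1 through 8 — takes one from each pair and avoids the property.
Choosing 9 forces two into the same pair by pigeonhole, and those sum to 17. So 9.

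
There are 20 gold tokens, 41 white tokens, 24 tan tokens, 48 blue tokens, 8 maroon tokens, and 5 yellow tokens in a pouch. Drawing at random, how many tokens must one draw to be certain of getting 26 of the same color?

108

In the worst case we take at most 25 of each color, but all 20 gold, all 24 tan, all 8 maroon, and all 5 yellow (fewer than 25), giving 20 + 25 + 24 + 25 + 8 + 5 = 107.
One more token then forces some color to 26, so 107 + 1 = 108.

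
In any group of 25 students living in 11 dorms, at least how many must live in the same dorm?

The 25 students fall into 11 dorms.
If each of the 11 dorms held at most 2, the total would be at most 11 × 2 = 22 < 25, a contradiction.
So at least one holds ⌈25/11⌉ = 3.

3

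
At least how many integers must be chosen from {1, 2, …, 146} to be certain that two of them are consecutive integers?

Partition {1, …, 146} into 73 pairs: {1,2}, {3,4}, …, {145,146}.
Choosing 73 integers — say the 73 even numbers 2, 4, …, 146 — takes one from each pair and avoids the property.
Choosing 74 forces two into the same pair by pigeonhole, and those are consecutive. So 74.

74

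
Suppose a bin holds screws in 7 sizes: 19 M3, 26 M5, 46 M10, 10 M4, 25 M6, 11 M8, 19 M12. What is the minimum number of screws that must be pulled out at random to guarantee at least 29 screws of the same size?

139

In the worst case we take at most 28 of each size, but all 19 M3, all 26 M5, all 10 M4, all 25 M6, all 11 M8, and all 19 M12 (fewer than 28), giving 19 + 26 + 28 + 10 + 25 + 11 + 19 = 138.
One more screw then forces some size to 29, so 138 + 1 = 139.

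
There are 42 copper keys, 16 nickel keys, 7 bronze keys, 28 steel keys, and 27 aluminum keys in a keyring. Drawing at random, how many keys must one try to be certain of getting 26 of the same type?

Treat the 5 types as pigeonholes.
In the worst case we take at most 25 of each type, but all 16 nickel and all 7 bronze (fewer than 25), giving 25 + 16 + 7 + 25 + 25 = 98.
One more key then forces some type to 26, so 98 + 1 = 99.

99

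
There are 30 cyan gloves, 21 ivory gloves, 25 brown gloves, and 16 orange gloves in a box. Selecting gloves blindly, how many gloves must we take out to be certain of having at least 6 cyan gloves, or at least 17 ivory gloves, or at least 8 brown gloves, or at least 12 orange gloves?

40

Each of the 4 colors has its own threshold; avoid all of them simultaneously.
The worst case stops just short of every target: 5 cyan, 16 ivory, 7 brown, 11 orange — 5 + 16 + 7 + 11 = 39 gloves.
One more glove must push some color to its target, so 39 + 1 = 40.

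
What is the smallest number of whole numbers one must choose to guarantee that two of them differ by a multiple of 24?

25

Use the pigeonhole principle on residue classes: two integers differ by a multiple of 24 exactly when they share a remainder mod 24.
There are 24 residue classes mod 24, so 24 integers can all lie in distinct classes.
One more integer must repeat a residue, giving a difference divisible by 24. So n = 24 + 1 = 25.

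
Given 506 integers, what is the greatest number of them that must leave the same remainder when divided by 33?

16

The 506 integers fall into 33 residue classes modulo 33.
If each of the 33 residue classes modulo 33 held at most 15, the total would be at most 33 × 15 = 495 < 506, a contradiction.
So at least one holds ⌈506/33⌉ = 16.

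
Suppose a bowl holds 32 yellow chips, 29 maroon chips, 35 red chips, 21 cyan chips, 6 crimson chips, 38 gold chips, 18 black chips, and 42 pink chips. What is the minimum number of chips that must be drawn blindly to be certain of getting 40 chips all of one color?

In the worst case we take at most 39 of each color, but all 32 yellow, all 29 maroon, all 35 red, all 21 cyan, all 6 crimson, all 38 gold, and all 18 black (fewer than 39), giving 32 + 29 + 35 + 21 + 6 + 38 + 18 + 39 = 218.
One more chip then forces some color to 40, so 218 + 1 = 219.

219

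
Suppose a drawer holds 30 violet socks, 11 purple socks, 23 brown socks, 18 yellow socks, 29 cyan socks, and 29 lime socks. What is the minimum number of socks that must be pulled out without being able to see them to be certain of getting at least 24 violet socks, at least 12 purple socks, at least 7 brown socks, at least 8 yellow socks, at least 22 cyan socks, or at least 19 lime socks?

87

The worst case stops just short of every target: 23 violet, 11 purple, 6 brown, 7 yellow, 21 cyan, 18 lime — 23 + 11 + 6 + 7 + 21 + 18 = 86 socks.
One more sock must push some color to its target, so 86 + 1 = 87.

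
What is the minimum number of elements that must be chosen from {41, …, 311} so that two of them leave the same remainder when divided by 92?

93

Group the integers by remainder mod 92; there are 92 residue classes, each nonempty in this range.
Choosing one from each class (92 integers) avoids any shared remainder.
One more choice must repeat a class, so two differ by a multiple of 92. Hence 92 + 1 = 93.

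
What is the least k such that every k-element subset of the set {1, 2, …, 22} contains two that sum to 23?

12

Partition {1, …, 22} into 11 pairs: {1,22}, {2,21}, …, {11,12}.
Choosing 11 integers — say the integers 1 through 11 — takes one from each pair and avoids the property.
Choosing 12 forces two into the same pair by pigeonhole, and those sum to 23. So 12.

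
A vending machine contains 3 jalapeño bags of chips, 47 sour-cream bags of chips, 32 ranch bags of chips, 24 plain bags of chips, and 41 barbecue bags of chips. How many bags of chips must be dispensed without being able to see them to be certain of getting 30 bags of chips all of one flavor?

115

In the worst case we take at most 29 of each flavor, but all 3 jalapeño and all 24 plain (fewer than 29), giving 3 + 29 + 29 + 24 + 29 = 114.
One more bag of chips then forces some flavor to 30, so 114 + 1 = 115.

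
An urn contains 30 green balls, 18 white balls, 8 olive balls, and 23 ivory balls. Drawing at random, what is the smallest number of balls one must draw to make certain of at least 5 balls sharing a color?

17

Treat the 4 colors as pigeonholes.
The worst case takes 4 balls of each color without reaching 5 of any: 4 × 4 = 16.
The next ball must bring some color to 5, so 16 + 1 = 17.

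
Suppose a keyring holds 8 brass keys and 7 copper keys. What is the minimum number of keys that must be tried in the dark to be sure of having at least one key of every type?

9

The hardest type to obtain is copper: we could draw every other key first — 15 − 7 = 8 keys — without a single copper one.
The next draw must be copper, so 8 + 1 = 9.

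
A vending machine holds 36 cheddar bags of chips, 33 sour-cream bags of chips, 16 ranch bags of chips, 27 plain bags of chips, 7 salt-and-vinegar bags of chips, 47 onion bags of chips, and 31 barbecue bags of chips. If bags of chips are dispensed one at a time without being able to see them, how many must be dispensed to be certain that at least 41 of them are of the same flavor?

191

In the worst case we take at most 40 of each flavor, but all 36 cheddar, all 33 sour-cream, all 16 ranch, all 27 plain, all 7 salt-and-vinegar, and all 31 barbecue (fewer than 40), giving 36 + 33 + 16 + 27 + 7 + 40 + 31 = 190.
One more bag of chips then forces some flavor to 41, so 190 + 1 = 191.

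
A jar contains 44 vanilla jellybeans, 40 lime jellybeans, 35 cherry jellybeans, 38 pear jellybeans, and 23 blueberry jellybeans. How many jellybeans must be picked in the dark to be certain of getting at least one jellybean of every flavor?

The hardest flavor to obtain is blueberry: we could draw every other jellybean first — 180 − 23 = 157 jellybeans — without a single blueberry one.
The next draw must be blueberry, so 157 + 1 = 158.

158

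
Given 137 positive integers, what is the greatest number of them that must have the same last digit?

14

There are 10 possible last digits, which serve as the pigeonholes.
If each of the 10 possible last digits held at most 13, the total would be at most 10 × 13 = 130 < 137, a contradiction.
So at least one holds ⌈137/10⌉ = 14.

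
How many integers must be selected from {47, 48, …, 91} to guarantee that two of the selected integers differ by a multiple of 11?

12

Group the integers by remainder mod 11; there are 11 residue classes, each nonempty in this range.
Choosing one from each class (11 integers) avoids any shared remainder.
One more choice must repeat a class, so two differ by a multiple of 11. Hence 11 + 1 = 12.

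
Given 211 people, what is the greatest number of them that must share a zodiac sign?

18

If each of the 12 zodiac signs held at most 17, the total would be at most 12 × 17 = 204 < 211, a contradiction.
So at least one holds ⌈211/12⌉ = 18.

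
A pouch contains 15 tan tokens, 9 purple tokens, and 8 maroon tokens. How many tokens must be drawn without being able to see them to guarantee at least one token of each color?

The hardest color to obtain is maroon: we could draw every other token first — 32 − 8 = 24 tokens — without a single maroon one.
The next draw must be maroon, so 24 + 1 = 25.

25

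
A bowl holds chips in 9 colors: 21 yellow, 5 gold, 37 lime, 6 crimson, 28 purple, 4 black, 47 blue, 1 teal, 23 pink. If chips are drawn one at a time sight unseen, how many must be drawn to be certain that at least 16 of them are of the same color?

92

In the worst case we take at most 15 of each color, but all 5 gold, all 6 crimson, all 4 black, and all 1 teal (fewer than 15), giving 15 + 5 + 15 + 6 + 15 + 4 + 15 + 1 + 15 = 91.
One more chip then forces some color to 16, so 91 + 1 = 92.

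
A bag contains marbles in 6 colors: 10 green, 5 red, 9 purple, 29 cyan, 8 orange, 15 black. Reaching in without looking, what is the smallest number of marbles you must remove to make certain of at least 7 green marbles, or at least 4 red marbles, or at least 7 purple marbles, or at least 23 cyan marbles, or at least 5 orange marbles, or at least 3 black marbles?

44

Each of the 6 colors has its own threshold; avoid all of them simultaneously.
The worst case stops just short of every target: 6 green, 3 red, 6 purple, 22 cyan, 4 orange, 2 black — 6 + 3 + 6 + 22 + 4 + 2 = 43 marbles.
One more marble must push some color to its target, so 43 + 1 = 44.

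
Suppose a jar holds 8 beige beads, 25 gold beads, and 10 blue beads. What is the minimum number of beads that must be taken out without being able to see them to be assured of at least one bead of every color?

The hardest color to obtain is beige: we could draw every other bead first — 43 − 8 = 35 beads — without a single beige one.
The next draw must be beige, so 35 + 1 = 36.

36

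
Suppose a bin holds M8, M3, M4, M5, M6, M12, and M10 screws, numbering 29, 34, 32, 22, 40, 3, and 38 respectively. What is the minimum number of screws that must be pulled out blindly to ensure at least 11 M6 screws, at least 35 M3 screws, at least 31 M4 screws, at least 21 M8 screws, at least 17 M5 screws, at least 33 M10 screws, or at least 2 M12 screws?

144

The worst case stops just short of every target: 20 M8, 34 M3, 30 M4, 16 M5, 10 M6, 1 M12, 32 M10 — 20 + 34 + 30 + 16 + 10 + 1 + 32 = 143 screws.
One more screw must push some size to its target, so 143 + 1 = 144.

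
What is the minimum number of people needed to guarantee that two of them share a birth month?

13

There are 12 months of the year acting as pigeonholes.
With 12 people we could place one in each, avoiding any repeat.
One more forces some class to hold 2, so 12 + 1 = 13.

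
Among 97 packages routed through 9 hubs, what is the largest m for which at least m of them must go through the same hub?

11

If each of the 9 hubs held at most 10, the total would be at most 9 × 10 = 90 < 97, a contradiction.
So at least one holds ⌈97/9⌉ = 11.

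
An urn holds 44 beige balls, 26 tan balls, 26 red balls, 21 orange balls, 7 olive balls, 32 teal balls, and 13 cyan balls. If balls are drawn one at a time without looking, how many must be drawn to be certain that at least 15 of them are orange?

163

The worst case draws every non-orange ball first: 44 + 26 + 26 + 7 + 32 + 13 = 148.
The next 15 draws are then forced to be orange, giving 148 + 15 = 163.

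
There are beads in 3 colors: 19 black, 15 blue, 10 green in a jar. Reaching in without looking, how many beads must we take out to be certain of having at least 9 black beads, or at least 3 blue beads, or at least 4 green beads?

The worst case stops just short of every target: 8 black, 2 blue, 3 green — 8 + 2 + 3 = 13 beads.
One more bead must push some color to its target, so 13 + 1 = 14.

14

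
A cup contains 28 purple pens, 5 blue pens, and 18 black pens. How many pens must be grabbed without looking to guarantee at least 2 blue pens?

48

The worst case draws every non-blue pen first: 28 + 18 = 46.
The next 2 draws are then forced to be blue, giving 46 + 2 = 48.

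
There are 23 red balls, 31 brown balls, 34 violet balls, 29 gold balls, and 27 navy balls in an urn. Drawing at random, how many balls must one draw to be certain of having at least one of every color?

122

The hardest color to obtain is red: we could draw every other ball first — 144 − 23 = 121 balls — without a single red one.
The next draw must be red, so 121 + 1 = 122.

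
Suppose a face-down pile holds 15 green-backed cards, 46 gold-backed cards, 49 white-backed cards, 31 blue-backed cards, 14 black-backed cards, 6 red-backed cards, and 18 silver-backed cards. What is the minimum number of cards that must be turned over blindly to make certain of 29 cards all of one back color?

138

Treat the 7 back colors as pigeonholes.
In the worst case we take at most 28 of each back color, but all 15 green-backed, all 14 black-backed, all 6 red-backed, and all 18 silver-backed (fewer than 28), giving 15 + 28 + 28 + 28 + 14 + 6 + 18 = 137.
One more card then forces some back color to 29, so 137 + 1 = 138.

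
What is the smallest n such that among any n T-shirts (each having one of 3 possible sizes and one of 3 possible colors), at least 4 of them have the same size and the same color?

28

There are 3 × 3 = 9 (size, color) combinations acting as pigeonholes.
With 9 × 3 = 27 T-shirts we could place exactly 3 in each, with no (size, color) pair reaching 4.
One more forces some (size, color) pair to hold 4, so 27 + 1 = 28.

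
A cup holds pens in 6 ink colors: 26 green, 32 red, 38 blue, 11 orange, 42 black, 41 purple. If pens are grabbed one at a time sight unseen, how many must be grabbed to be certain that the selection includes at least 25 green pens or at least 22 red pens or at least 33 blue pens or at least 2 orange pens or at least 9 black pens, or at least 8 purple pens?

94

The worst case stops just short of every target: 24 green, 21 red, 32 blue, 1 orange, 8 black, 7 purple — 24 + 21 + 32 + 1 + 8 + 7 = 93 pens.
One more pen must push some ink color to its target, so 93 + 1 = 94.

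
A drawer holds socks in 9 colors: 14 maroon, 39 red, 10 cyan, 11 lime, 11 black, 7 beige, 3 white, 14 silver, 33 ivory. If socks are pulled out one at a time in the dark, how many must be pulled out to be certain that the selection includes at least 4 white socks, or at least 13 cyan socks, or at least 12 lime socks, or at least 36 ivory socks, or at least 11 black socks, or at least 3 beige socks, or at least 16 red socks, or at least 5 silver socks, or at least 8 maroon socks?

Each of the 9 colors has its own threshold; avoid all of them simultaneously.
The worst case stops just short of every target: 7 maroon, 15 red, all 10 cyan, 11 lime, 10 black, 2 beige, 3 white, 4 silver, all 33 ivory — 7 + 15 + 10 + 11 + 10 + 2 + 3 + 4 + 33 = 95 socks.
One more sock must push some color to its target, so 95 + 1 = 96.

96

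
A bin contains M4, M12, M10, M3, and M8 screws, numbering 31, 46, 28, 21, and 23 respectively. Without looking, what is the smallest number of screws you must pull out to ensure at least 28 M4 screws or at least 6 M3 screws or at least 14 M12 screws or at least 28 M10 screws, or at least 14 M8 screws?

The worst case stops just short of every target: 27 M4, 13 M12, 27 M10, 5 M3, 13 M8 — 27 + 13 + 27 + 5 + 13 = 85 screws.
One more screw must push some size to its target, so 85 + 1 = 86.

86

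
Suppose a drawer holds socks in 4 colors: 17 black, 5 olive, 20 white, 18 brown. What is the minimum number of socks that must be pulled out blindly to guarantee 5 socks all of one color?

17

Treat the 4 colors as pigeonholes.
The worst case takes 4 socks of each color without reaching 5 of any: 4 × 4 = 16.
The next sock must bring some color to 5, so 16 + 1 = 17.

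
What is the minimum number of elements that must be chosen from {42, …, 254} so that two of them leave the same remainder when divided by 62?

Group the integers by remainder mod 62; there are 62 residue classes, each nonempty in this range.
Choosing one from each class (62 integers) avoids any shared remainder.
One more choice must repeat a class, so two differ by a multiple of 62. Hence 62 + 1 = 63.

63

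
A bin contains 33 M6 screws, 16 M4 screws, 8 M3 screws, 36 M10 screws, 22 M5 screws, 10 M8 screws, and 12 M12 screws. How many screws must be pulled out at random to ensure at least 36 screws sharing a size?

Treat the 7 sizes as pigeonholes.
In the worst case we take at most 35 of each size, but all 33 M6, all 16 M4, all 8 M3, all 22 M5, all 10 M8, and all 12 M12 (fewer than 35), giving 33 + 16 + 8 + 35 + 22 + 10 + 12 = 136.
One more screw then forces some size to 36, so 136 + 1 = 137.

137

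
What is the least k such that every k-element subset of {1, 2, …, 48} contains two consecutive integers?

Partition {1, …, 48} into 24 pairs: {1,2}, {3,4}, …, {47,48}.
Choosing 24 integers — say the 24 even numbers 2, 4, …, 48 — takes one from each pair and avoids the property.
Choosing 25 forces two into the same pair by pigeonhole, and those are consecutive. So 25.

25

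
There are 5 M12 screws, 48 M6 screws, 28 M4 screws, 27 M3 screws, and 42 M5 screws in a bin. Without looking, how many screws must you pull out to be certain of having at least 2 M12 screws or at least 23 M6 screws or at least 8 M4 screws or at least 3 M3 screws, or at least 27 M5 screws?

59

The worst case stops just short of every target: 1 M12, 22 M6, 7 M4, 2 M3, 26 M5 — 1 + 22 + 7 + 2 + 26 = 58 screws.
One more screw must push some size to its target, so 58 + 1 = 59.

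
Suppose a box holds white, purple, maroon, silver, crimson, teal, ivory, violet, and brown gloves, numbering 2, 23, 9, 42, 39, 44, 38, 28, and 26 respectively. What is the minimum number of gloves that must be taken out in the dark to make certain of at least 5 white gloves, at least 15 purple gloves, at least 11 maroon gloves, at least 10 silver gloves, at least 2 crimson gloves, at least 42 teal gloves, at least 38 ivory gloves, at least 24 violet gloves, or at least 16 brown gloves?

152

The worst case stops just short of every target: all 2 white, 14 purple, all 9 maroon, 9 silver, 1 crimson, 41 teal, 37 ivory, 23 violet, 15 brown — 2 + 14 + 9 + 9 + 1 + 41 + 37 + 23 + 15 = 151 gloves.
One more glove must push some color to its target, so 151 + 1 = 152.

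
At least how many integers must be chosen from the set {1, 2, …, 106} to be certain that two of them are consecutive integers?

Partition {1, …, 106} into 53 pairs: {1,2}, {3,4}, …, {105,106}.
Choosing 53 integers — say the 53 even numbers 2, 4, …, 106 — takes one from each pair and avoids the property.
Choosing 54 forces two into the same pair by pigeonhole, and those are consecutive. So 54.

54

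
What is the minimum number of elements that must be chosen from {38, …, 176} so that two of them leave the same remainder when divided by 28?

Use the pigeonhole principle on residue classes: group the integers by remainder mod 28; there are 28 residue classes, each nonempty in this range.
Choosing one from each class (28 integers) avoids any shared remainder.
One more choice must repeat a class, so two differ by a multiple of 28. Hence 28 + 1 = 29.

29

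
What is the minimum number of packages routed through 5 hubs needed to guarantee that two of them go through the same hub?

6

There are 5 hubs acting as pigeonholes.
With 5 packages we could place one in each, avoiding any repeat.
One more forces some class to hold 2, so 5 + 1 = 6.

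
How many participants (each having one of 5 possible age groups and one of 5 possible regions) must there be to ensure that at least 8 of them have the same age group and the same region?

176

There are 5 × 5 = 25 (age group, region) combinations acting as pigeonholes.
With 25 × 7 = 175 participants we could place exactly 7 in each, with no (age group, region) pair reaching 8.
One more forces some (age group, region) pair to hold 8, so 175 + 1 = 176.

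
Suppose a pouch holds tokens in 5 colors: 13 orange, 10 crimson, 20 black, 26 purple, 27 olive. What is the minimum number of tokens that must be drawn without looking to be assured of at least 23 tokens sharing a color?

88

Treat the 5 colors as pigeonholes.
In the worst case we take at most 22 of each color, but all 13 orange, all 10 crimson, and all 20 black (fewer than 22), giving 13 + 10 + 20 + 22 + 22 = 87.
One more token then forces some color to 23, so 87 + 1 = 88.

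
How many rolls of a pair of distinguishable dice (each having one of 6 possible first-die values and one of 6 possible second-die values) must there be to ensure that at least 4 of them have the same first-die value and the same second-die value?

There are 6 × 6 = 36 (first-die value, second-die value) combinations acting as pigeonholes.
With 36 × 3 = 108 rolls of a pair of distinguishable dice we could place exactly 3 in each, with no (first-die value, second-die value) pair reaching 4.
One more forces some (first-die value, second-die value) pair to hold 4, so 108 + 1 = 109.

109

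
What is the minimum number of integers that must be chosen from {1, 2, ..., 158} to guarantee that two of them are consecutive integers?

Partition {1, …, 158} into 79 pairs: {1,2}, {3,4}, …, {157,158}.
Choosing 79 integers — say the 79 even numbers 2, 4, …, 158 — takes one from each pair and avoids the property.
Choosing 80 forces two into the same pair by pigeonhole, and those are consecutive. So 80.

80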